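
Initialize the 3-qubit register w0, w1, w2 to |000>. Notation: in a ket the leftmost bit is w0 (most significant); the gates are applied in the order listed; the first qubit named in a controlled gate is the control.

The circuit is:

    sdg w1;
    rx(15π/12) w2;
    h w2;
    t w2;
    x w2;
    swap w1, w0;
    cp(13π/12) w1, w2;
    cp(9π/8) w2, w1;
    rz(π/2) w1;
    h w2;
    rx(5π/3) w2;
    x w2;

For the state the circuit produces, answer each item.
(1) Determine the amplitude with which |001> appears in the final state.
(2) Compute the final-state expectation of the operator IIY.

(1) The final state's coefficient on |001> equals sqrt(6 - 3*sqrt(2))/8 + sqrt(sqrt(2) + 2)/8 - I*sqrt(3*sqrt(2) + 6)/8 - sqrt(sqrt(2) + 2)*exp(3*I*pi/4)/8 - sqrt(6 - 3*sqrt(2))*exp(3*I*pi/4)/8 - sqrt(2 - sqrt(2))*exp(I*pi/4)/8 + I*sqrt(2 - sqrt(2))/8 + sqrt(3*sqrt(2) + 6)*exp(I*pi/4)/8.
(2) The expectation value of IIY is 1/2.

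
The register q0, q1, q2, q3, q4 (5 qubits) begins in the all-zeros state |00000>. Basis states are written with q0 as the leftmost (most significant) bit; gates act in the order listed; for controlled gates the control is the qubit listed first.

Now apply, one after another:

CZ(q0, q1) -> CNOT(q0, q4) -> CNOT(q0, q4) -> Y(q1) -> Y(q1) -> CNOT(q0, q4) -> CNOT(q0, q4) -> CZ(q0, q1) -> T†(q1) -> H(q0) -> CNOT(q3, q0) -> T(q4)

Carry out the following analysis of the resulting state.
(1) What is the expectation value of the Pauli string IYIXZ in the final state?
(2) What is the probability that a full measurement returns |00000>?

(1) The observable IYIXZ averages to 0. Key observation: the block from step 1 through step 8 cancels to the identity and can be dropped.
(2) A full measurement returns |00000> with probability 1/2.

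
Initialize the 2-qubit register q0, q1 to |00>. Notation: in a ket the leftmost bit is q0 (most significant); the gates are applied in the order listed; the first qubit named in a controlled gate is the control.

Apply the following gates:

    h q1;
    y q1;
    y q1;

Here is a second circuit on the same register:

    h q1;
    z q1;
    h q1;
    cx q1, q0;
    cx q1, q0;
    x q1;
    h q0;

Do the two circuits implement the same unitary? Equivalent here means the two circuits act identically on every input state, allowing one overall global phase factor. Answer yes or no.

No: there is an input state on which the two circuits produce genuinely different outputs (not merely differing by a phase).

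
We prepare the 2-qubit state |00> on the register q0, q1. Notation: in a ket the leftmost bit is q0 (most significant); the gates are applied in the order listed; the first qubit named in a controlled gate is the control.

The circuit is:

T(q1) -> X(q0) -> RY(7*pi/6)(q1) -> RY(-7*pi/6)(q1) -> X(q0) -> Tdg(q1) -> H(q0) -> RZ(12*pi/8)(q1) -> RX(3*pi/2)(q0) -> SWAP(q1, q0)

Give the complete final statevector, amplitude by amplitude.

The resulting statevector has amplitude (1 + I)*exp(I*pi/4)/2 on |00>, (1 + I)*exp(I*pi/4)/2 on |01>, 0 on |10>, 0 on |11>. Key observation: the block from step 1 through step 6 cancels to the identity and can be dropped.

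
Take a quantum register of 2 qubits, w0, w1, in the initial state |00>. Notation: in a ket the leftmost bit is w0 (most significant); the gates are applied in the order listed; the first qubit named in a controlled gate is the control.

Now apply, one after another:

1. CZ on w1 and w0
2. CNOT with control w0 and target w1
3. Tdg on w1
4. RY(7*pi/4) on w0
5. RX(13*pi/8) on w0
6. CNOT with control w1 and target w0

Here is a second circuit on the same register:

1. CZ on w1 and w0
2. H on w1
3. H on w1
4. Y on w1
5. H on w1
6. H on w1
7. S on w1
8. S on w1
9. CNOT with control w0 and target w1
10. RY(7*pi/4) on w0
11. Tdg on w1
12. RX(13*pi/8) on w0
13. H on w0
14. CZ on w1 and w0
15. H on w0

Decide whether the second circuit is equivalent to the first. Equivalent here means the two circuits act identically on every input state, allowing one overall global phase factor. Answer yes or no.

No — the two circuits implement different unitaries, even allowing a global phase.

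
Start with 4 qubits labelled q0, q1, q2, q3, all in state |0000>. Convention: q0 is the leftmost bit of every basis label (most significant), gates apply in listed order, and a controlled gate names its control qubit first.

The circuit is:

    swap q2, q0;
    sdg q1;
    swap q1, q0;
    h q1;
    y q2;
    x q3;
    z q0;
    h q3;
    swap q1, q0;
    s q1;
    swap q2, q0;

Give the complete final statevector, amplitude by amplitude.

The resulting statevector has amplitude I/2 on |1000>, -I/2 on |1001>, I/2 on |1010>, -I/2 on |1011>, and 0 on every other basis state.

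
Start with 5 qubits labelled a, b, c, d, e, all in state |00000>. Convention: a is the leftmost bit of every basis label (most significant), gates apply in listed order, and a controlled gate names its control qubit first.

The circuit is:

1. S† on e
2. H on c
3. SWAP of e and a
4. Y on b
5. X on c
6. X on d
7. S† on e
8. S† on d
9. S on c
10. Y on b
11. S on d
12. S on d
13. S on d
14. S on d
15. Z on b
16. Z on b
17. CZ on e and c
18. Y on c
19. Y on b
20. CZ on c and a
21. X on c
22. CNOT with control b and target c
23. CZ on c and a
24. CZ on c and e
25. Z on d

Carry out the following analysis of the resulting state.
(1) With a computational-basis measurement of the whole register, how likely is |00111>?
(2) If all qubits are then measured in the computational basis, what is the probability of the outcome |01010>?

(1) The probability of measuring |00111> is 0.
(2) A full measurement returns |01010> with probability 1/2.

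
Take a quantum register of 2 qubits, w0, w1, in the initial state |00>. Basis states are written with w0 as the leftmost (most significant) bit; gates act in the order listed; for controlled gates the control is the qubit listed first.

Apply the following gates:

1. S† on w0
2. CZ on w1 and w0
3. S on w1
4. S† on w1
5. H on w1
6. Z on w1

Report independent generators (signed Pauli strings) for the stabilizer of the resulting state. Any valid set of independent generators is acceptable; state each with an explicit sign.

The final state is stabilized by the group generated by -IX, +ZI; other independent generating sets are equally valid. Key observation: the block from step 3 through step 4 cancels to the identity and can be dropped.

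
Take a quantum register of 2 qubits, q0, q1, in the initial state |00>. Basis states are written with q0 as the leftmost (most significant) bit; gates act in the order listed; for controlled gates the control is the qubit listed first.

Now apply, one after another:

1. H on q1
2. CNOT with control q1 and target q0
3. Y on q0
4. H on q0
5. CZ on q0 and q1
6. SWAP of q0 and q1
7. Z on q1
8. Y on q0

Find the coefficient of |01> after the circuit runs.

|01> carries amplitude -1/2 in the final state.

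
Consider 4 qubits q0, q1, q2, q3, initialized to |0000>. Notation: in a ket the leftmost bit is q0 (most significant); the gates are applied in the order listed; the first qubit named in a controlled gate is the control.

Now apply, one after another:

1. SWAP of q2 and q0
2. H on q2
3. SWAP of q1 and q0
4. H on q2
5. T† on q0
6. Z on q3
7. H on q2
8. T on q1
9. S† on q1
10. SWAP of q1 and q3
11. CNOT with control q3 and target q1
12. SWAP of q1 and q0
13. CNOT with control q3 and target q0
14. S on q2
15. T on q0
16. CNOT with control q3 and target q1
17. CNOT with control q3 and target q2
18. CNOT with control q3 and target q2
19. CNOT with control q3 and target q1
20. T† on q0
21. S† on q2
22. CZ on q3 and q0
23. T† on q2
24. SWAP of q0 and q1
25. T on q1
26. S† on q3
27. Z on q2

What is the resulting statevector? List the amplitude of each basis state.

After the circuit, the state carries amplitude sqrt(2)/2 on |0000>, sqrt(2)*exp(3*I*pi/4)/2 on |0010>, and 0 on every other basis state. Key observation: gates 14-21 undo each other exactly, leaving only the rest of the circuit to track.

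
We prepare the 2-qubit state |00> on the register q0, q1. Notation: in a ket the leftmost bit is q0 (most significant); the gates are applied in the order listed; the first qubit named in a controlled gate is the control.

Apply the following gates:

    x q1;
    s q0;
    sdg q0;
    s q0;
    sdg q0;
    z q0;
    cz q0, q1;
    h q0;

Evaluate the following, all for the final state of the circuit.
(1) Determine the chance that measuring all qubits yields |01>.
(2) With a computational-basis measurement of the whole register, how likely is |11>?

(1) A full measurement returns |01> with probability 1/2. Key observation: gates 2-5 undo each other exactly, leaving only the rest of the circuit to track.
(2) A full measurement returns |11> with probability 1/2.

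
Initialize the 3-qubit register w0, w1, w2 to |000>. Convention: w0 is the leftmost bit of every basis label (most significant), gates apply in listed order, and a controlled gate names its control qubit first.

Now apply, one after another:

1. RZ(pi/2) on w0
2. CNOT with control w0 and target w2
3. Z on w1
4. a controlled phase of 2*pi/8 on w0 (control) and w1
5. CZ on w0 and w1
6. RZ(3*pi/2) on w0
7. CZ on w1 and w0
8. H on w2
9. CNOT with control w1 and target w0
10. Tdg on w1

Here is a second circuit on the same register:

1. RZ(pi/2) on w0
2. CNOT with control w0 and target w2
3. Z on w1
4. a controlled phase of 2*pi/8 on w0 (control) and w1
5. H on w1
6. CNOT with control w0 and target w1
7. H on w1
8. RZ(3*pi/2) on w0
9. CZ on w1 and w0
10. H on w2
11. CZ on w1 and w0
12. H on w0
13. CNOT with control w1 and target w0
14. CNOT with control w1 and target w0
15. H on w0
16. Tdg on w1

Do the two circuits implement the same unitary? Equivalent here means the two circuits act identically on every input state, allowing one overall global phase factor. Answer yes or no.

No: there is an input state on which the two circuits produce genuinely different outputs (not merely differing by a phase).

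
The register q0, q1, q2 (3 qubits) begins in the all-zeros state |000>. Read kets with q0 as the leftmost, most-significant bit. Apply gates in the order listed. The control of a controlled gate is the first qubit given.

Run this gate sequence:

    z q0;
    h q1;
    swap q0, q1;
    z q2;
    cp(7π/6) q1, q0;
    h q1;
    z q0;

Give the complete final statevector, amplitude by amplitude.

The final amplitudes are 1/2 on |000>, 0 on |001>, 1/2 on |010>, 0 on |011>, -1/2 on |100>, 0 on |101>, -1/2 on |110>, 0 on |111>.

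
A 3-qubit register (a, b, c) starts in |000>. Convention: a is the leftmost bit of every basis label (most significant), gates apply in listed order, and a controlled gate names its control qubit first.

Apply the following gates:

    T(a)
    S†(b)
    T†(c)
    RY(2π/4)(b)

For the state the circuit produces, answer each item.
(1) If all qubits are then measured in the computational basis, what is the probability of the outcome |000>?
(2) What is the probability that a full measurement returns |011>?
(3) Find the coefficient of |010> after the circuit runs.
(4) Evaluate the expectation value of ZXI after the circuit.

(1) A full measurement returns |000> with probability 1/2.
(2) A full measurement returns |011> with probability 0.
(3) The final state's coefficient on |010> equals sqrt(2)/2.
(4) The observable ZXI averages to 1.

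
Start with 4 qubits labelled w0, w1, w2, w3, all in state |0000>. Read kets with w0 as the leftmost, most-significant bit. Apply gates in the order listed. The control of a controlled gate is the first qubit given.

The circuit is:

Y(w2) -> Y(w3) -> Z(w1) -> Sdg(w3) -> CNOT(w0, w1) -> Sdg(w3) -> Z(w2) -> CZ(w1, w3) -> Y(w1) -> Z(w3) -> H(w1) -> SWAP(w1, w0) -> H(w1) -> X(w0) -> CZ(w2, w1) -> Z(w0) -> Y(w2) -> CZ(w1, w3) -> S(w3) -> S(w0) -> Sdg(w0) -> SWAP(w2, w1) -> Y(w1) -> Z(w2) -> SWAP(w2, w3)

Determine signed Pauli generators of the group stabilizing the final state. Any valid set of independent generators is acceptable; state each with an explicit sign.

One valid set of independent stabilizer generators is +XIII, -IIIX, -IZII, -IIZI (any independent generating set of the same group is equally correct).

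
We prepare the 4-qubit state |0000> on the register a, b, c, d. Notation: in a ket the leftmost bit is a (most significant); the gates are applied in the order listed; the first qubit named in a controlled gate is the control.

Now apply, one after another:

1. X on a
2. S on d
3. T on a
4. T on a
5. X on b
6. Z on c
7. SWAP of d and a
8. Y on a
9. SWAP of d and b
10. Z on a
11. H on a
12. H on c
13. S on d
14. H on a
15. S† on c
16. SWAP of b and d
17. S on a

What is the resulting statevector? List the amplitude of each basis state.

The final amplitudes are -sqrt(2)/2 on |1101>, sqrt(2)*I/2 on |1111>, and 0 on every other basis state.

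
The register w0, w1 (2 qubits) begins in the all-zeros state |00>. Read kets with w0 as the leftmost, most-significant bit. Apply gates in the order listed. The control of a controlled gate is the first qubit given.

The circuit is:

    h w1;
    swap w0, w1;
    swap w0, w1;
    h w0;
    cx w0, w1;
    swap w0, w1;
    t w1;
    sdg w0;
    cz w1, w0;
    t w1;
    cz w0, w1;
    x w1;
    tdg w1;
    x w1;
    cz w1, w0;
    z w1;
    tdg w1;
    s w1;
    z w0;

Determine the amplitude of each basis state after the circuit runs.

The final amplitudes are -exp(3*I*pi/4)/2 on |00>, -exp(3*I*pi/4)/2 on |01>, exp(I*pi/4)/2 on |10>, -exp(I*pi/4)/2 on |11>.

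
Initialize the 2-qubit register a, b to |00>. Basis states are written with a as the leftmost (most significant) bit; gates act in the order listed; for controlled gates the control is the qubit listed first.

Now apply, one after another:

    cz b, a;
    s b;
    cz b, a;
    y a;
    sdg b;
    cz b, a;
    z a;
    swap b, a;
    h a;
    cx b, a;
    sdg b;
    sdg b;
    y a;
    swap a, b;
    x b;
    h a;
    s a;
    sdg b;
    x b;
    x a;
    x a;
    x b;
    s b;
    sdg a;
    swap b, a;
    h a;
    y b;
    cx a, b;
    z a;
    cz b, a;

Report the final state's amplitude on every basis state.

The resulting statevector has amplitude 0 on |00>, 0 on |01>, sqrt(2)*I/2 on |10>, -sqrt(2)*I/2 on |11>. Key observation: gates 17-24 undo each other exactly, leaving only the rest of the circuit to track.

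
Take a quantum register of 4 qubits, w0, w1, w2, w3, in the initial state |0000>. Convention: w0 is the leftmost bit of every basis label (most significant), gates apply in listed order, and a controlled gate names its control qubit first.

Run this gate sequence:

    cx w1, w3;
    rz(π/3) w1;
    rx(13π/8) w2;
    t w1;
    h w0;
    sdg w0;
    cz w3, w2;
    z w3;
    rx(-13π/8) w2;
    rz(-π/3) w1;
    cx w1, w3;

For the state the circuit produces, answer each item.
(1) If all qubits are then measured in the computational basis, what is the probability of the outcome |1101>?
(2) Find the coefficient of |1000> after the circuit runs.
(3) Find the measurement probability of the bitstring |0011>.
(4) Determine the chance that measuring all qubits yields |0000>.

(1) A full measurement returns |1101> with probability 0.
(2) |1000> carries amplitude -sqrt(2)*I/2 in the final state.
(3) The probability of measuring |0011> is 0.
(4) The probability of measuring |0000> is 1/2.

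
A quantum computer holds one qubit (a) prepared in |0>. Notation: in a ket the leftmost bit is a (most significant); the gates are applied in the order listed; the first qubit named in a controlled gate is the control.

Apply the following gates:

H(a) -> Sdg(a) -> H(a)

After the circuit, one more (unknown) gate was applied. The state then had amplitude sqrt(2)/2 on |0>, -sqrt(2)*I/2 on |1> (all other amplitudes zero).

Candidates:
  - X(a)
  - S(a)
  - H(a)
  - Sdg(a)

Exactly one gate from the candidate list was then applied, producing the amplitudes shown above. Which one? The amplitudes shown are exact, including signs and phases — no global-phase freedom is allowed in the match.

The unique candidate consistent with the amplitudes is H(a).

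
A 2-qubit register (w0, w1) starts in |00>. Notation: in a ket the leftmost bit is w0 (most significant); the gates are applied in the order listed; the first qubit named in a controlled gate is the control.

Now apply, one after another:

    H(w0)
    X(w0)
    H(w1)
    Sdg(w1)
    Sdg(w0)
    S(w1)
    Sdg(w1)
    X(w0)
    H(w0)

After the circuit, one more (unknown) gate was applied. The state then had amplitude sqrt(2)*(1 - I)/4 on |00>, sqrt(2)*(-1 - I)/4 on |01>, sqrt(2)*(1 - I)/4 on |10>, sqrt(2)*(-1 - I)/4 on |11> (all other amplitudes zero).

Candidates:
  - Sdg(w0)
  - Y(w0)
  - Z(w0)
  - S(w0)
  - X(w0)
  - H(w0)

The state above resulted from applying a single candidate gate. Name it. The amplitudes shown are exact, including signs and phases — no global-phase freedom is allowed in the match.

The unique candidate consistent with the amplitudes is S(w0).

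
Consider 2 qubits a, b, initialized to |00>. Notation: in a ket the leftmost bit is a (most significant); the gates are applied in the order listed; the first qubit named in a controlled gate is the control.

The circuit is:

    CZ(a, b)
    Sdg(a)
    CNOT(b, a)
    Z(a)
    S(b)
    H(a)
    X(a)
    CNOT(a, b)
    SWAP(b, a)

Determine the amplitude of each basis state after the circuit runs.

The final amplitudes are sqrt(2)/2 on |00>, 0 on |01>, 0 on |10>, sqrt(2)/2 on |11>.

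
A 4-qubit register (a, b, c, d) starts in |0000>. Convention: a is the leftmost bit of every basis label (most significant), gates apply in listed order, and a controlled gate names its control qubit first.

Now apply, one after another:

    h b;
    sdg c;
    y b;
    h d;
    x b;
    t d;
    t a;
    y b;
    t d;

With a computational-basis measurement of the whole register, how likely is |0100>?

Outcome |0100> occurs with probability 1/4.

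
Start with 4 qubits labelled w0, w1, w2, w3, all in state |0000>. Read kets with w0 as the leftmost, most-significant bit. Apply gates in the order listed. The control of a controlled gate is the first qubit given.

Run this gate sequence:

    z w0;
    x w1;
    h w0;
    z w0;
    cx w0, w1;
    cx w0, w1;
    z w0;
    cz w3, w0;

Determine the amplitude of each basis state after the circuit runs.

After the circuit, the state carries amplitude sqrt(2)/2 on |0100>, sqrt(2)/2 on |1100>, and 0 on every other basis state. Key observation: the block from step 4 through step 7 cancels to the identity and can be dropped.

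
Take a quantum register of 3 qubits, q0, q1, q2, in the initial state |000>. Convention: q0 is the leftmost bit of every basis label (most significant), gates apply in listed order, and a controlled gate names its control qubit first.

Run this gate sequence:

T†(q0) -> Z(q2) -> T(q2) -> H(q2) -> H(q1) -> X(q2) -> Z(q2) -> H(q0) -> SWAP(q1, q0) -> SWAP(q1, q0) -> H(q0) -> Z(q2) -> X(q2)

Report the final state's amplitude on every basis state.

The final amplitudes are 1/2 on |000>, 1/2 on |001>, 1/2 on |010>, 1/2 on |011>, 0 on |100>, 0 on |101>, 0 on |110>, 0 on |111>. Key observation: steps 6-13 multiply out to the identity, so the circuit reduces to the remaining gates.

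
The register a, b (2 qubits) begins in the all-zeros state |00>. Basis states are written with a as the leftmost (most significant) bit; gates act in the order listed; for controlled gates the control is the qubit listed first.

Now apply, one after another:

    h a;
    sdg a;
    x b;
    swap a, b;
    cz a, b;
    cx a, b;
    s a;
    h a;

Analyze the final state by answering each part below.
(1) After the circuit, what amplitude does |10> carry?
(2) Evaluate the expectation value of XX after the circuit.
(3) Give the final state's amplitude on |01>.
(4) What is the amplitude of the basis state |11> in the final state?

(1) The amplitude on |10> is 1/2.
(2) The observable XX averages to 0.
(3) |01> carries amplitude I/2 in the final state.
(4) |11> carries amplitude -I/2 in the final state.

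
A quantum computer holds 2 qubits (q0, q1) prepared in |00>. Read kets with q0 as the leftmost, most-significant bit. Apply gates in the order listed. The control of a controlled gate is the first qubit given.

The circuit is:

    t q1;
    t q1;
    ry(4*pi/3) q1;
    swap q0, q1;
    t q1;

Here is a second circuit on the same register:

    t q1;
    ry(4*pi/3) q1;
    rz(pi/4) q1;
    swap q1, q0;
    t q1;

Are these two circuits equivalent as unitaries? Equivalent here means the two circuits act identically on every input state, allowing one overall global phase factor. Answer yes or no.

No, they are not equivalent — no single phase factor reconciles the two unitaries.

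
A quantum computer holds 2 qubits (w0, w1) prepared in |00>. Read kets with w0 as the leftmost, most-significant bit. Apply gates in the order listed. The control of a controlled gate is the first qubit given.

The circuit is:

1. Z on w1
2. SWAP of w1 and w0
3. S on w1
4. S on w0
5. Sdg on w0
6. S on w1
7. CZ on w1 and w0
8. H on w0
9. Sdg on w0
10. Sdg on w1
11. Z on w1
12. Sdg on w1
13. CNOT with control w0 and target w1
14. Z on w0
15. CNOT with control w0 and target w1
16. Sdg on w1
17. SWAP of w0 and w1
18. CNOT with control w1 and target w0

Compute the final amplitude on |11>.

The amplitude on |11> is sqrt(2)*I/2.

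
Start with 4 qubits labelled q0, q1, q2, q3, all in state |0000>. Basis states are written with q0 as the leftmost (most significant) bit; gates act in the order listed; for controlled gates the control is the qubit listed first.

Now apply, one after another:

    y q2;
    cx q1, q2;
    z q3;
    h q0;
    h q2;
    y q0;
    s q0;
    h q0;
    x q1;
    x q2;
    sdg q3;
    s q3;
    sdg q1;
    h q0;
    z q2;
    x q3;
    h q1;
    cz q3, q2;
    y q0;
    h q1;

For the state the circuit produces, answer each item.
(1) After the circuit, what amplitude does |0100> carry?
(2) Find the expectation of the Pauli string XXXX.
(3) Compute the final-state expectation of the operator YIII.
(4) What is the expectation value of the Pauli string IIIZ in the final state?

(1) |0100> carries amplitude 0 in the final state.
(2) The expectation value of XXXX is 0.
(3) In the final state, YIII has expectation -1.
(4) The expectation value of IIIZ is -1.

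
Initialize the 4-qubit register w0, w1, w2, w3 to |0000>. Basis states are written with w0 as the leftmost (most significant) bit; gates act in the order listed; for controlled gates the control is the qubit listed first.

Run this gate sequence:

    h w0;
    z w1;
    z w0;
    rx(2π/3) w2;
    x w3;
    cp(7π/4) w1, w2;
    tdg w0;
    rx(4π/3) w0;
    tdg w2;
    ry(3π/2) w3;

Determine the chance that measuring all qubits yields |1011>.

The probability of measuring |1011> is 3*sqrt(6)/64 + 3/16.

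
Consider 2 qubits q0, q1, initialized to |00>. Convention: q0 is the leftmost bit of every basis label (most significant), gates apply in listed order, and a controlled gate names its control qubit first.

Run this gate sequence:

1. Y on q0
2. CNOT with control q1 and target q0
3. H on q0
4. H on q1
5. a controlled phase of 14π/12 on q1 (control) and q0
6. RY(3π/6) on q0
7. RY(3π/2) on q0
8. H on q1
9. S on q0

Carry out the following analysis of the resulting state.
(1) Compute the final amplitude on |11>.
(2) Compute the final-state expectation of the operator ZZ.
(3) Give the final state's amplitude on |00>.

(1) The final state's coefficient on |11> equals sqrt(2)*(-1 - exp(I*pi/6))/4.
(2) The observable ZZ averages to sqrt(3)/4 + 1/2.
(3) The amplitude on |00> is -sqrt(2)*I/2.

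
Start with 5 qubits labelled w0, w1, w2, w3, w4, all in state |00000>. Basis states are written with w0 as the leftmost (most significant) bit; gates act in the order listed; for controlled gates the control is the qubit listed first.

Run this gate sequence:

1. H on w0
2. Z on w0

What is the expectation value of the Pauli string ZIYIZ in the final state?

In the final state, ZIYIZ has expectation 0.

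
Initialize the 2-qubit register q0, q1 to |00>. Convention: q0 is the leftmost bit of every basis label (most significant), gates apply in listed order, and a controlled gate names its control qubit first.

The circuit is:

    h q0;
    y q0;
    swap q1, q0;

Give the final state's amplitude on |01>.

The amplitude on |01> is sqrt(2)*I/2.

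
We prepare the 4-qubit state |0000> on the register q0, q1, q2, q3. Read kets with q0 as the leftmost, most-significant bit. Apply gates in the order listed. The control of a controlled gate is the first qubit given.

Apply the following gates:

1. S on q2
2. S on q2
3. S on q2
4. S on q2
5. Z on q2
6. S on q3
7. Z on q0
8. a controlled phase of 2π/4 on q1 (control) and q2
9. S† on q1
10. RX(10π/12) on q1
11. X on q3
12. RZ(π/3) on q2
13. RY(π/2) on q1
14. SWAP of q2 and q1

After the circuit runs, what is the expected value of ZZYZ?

The expectation value of ZZYZ is 1/2. Key observation: the block from step 1 through step 4 cancels to the identity and can be dropped.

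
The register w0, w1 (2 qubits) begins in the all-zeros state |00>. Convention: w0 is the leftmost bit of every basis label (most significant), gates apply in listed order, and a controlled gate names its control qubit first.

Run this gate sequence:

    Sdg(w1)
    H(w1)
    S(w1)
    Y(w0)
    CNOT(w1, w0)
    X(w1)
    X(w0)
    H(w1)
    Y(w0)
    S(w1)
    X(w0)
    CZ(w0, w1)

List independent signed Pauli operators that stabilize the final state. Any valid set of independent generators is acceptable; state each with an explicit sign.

The stabilizer group can be generated by -YI, -IY, among other valid generating sets.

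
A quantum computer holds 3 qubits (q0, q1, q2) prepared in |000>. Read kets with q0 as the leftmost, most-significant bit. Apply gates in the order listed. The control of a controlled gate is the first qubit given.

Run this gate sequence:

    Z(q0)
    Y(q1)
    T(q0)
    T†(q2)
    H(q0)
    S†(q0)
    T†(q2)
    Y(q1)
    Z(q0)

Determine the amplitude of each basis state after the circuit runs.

The final amplitudes are sqrt(2)/2 on |000>, sqrt(2)*I/2 on |100>, and 0 on every other basis state.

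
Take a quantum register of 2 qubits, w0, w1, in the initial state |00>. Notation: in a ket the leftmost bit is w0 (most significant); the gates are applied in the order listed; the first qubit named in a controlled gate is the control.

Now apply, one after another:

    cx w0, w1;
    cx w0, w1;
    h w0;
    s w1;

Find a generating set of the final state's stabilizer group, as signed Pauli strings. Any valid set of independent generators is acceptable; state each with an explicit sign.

The final state is stabilized by the group generated by +XI, +IZ; other independent generating sets are equally valid. Key observation: steps 1-2 multiply out to the identity, so the circuit reduces to the remaining gates.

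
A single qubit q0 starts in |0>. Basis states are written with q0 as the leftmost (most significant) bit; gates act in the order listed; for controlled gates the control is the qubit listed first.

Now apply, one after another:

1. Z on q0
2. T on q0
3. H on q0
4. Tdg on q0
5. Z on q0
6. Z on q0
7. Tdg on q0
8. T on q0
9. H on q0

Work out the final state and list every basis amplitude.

The final amplitudes are 1/2 - exp(3*I*pi/4)/2 on |0>, 1/2 + exp(3*I*pi/4)/2 on |1>.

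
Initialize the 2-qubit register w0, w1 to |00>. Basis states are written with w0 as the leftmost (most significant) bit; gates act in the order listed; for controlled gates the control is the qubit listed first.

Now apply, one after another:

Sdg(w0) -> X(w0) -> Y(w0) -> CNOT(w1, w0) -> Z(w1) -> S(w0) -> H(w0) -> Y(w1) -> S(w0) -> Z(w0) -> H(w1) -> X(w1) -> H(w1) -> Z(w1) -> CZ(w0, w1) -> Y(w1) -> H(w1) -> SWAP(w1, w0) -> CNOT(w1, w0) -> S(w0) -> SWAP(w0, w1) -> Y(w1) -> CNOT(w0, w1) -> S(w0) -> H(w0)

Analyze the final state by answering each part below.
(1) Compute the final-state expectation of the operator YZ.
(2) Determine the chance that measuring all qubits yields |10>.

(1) The expectation value of YZ is 1. Key observation: gates 11-14 undo each other exactly, leaving only the rest of the circuit to track.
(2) A full measurement returns |10> with probability 1/4.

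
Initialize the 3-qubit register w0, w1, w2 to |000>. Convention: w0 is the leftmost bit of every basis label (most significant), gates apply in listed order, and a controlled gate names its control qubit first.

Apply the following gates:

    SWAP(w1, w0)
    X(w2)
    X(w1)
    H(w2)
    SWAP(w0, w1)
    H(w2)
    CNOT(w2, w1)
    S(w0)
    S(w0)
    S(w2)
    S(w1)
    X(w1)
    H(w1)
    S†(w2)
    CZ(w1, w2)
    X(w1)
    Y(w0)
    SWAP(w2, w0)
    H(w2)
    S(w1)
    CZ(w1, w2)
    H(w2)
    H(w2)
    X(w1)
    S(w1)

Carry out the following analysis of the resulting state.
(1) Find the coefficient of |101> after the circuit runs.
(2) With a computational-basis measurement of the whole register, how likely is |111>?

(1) |101> carries amplitude I/2 in the final state.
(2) A full measurement returns |111> with probability 1/4.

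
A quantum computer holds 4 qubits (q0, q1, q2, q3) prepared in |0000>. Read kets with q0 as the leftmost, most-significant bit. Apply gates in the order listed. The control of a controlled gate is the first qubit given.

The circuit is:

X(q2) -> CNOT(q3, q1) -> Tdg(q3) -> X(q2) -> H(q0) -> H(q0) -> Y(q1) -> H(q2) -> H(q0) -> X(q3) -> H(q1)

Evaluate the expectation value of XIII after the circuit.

The expectation value of XIII is 1.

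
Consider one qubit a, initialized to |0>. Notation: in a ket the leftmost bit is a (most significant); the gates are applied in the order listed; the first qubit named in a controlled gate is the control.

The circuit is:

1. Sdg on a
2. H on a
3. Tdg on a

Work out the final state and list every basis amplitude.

The resulting statevector has amplitude sqrt(2)/2 on |0>, -sqrt(2)*exp(3*I*pi/4)/2 on |1>.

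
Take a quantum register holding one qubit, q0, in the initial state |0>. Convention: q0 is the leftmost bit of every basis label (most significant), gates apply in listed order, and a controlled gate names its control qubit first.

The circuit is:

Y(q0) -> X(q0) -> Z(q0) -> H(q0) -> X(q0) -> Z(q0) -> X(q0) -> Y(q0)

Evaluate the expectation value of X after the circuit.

The observable X averages to 1.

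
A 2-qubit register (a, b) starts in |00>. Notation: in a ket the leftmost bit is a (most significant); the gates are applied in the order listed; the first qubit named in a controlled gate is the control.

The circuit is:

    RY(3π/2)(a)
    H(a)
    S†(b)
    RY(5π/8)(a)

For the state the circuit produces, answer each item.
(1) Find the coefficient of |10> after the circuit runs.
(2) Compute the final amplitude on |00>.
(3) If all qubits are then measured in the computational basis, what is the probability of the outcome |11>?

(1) The amplitude on |10> is -cos(5*pi/16).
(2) The amplitude on |00> is sin(5*pi/16).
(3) A full measurement returns |11> with probability 0.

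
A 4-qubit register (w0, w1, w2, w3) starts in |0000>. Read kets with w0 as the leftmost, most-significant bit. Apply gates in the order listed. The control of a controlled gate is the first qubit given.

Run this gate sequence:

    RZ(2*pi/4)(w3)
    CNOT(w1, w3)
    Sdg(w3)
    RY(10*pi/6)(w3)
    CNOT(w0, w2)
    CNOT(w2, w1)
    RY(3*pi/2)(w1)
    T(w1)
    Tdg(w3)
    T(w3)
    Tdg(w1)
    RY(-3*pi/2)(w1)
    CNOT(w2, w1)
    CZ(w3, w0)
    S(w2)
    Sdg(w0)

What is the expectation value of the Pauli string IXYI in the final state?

The expectation value of IXYI is 0. Key observation: gates 6-13 undo each other exactly, leaving only the rest of the circuit to track.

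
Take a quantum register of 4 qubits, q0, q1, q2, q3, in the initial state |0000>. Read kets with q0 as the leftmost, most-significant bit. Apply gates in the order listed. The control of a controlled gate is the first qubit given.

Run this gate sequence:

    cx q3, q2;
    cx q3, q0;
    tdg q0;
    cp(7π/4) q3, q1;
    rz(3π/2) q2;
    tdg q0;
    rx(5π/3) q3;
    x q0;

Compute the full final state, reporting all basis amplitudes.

The resulting statevector has amplitude sqrt(3)*exp(I*pi/4)/2 on |1000>, exp(3*I*pi/4)/2 on |1001>, and 0 on every other basis state.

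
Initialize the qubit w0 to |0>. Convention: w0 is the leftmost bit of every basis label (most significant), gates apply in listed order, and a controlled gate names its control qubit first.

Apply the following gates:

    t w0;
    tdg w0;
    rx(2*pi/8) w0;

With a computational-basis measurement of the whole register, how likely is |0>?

Outcome |0> occurs with probability sqrt(2)/4 + 1/2.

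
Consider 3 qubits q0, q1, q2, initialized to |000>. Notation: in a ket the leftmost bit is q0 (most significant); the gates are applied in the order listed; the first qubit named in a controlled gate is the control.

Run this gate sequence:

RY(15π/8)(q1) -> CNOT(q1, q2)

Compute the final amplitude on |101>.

|101> carries amplitude 0 in the final state.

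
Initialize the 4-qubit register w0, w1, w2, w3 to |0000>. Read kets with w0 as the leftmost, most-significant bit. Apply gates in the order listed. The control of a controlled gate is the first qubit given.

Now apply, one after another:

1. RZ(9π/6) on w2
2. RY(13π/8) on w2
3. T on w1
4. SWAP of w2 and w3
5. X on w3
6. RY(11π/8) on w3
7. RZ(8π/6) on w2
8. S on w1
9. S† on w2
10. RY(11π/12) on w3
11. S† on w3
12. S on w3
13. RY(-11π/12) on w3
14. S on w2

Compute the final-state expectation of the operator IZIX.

The expectation value of IZIX is sqrt(2)/2.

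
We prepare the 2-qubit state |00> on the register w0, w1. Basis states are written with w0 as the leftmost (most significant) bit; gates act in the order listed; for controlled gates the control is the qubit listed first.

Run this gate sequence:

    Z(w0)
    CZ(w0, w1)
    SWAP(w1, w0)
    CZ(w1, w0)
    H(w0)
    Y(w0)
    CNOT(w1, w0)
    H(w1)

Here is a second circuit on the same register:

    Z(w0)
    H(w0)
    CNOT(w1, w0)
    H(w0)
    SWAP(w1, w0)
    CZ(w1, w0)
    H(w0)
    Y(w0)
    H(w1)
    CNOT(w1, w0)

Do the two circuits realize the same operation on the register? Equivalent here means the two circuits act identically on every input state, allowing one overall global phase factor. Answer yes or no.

No — the two circuits implement different unitaries, even allowing a global phase.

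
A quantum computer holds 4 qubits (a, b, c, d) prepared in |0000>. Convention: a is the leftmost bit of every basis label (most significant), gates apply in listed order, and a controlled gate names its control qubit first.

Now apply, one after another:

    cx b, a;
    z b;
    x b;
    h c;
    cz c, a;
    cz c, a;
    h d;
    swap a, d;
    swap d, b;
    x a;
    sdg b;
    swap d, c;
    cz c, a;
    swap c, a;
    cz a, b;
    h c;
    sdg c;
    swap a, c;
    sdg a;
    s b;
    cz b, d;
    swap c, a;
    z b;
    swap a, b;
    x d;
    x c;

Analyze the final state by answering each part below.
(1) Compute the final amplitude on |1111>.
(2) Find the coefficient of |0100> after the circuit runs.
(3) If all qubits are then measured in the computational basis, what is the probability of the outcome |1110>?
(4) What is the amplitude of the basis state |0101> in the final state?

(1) The final state's coefficient on |1111> equals 0. Key observation: gates 5-6 undo each other exactly, leaving only the rest of the circuit to track.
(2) The amplitude on |0100> is -sqrt(2)/2.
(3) A full measurement returns |1110> with probability 0.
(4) The final state's coefficient on |0101> equals -sqrt(2)/2.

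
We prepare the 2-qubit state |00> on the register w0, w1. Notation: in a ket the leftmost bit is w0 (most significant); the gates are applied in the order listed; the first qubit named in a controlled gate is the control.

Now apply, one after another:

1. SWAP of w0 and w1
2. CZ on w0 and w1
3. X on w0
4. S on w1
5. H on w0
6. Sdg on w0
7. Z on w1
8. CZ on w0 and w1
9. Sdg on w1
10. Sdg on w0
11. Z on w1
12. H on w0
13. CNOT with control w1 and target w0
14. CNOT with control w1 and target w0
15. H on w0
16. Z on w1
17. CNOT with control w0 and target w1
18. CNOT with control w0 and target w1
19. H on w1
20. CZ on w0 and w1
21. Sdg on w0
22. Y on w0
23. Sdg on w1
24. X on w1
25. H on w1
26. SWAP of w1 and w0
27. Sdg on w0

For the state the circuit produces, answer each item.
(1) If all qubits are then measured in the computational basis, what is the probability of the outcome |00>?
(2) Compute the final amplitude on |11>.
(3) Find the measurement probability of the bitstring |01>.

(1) Outcome |00> occurs with probability 1/4. Key observation: the block from step 11 through step 16 cancels to the identity and can be dropped.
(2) The final state's coefficient on |11> equals sqrt(2)*(-1 - I)/4.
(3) A full measurement returns |01> with probability 1/4.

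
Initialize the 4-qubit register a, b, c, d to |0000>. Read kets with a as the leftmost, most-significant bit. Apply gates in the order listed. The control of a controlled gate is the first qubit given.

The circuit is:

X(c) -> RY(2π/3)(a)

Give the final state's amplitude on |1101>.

The final state's coefficient on |1101> equals 0.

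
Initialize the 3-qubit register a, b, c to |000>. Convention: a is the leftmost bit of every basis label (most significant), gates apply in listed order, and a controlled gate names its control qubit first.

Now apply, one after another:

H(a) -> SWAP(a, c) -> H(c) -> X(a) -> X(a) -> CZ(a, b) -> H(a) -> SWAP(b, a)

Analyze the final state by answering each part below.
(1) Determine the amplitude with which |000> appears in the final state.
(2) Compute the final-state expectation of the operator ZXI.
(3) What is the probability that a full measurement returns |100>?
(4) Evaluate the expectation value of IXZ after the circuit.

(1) The final state's coefficient on |000> equals sqrt(2)/2. Key observation: steps 4-5 multiply out to the identity, so the circuit reduces to the remaining gates.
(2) The expectation value of ZXI is 1.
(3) The probability of measuring |100> is 0.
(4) In the final state, IXZ has expectation 1.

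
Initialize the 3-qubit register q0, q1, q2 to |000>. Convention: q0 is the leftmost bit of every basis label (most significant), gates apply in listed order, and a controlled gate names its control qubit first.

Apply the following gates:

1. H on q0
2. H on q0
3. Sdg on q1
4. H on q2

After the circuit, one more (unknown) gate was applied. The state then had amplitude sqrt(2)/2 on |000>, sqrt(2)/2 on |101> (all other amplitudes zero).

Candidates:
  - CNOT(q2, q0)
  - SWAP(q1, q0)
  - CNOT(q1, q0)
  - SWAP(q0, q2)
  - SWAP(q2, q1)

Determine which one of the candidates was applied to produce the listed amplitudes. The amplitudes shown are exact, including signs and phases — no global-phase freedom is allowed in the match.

The unique candidate consistent with the amplitudes is CNOT(q2, q0).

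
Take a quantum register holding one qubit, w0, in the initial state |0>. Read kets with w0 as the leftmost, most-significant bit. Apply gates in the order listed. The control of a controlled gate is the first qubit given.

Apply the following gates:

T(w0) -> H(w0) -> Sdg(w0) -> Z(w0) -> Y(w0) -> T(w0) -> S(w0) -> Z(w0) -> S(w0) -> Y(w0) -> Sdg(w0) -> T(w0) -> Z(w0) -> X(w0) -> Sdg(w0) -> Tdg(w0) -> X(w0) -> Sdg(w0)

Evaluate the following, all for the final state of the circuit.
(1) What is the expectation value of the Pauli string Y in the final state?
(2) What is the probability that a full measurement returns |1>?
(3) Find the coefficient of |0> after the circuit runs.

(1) The observable Y averages to -sqrt(2)/2.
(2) A full measurement returns |1> with probability 1/2.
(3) The amplitude on |0> is -sqrt(2)*I/2.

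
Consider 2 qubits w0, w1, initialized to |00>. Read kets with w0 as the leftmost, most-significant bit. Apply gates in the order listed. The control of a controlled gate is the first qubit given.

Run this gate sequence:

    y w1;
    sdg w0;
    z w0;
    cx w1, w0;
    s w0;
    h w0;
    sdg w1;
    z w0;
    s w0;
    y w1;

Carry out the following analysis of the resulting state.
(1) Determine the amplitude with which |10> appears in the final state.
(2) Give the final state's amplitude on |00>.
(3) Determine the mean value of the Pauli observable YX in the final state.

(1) The amplitude on |10> is sqrt(2)*I/2.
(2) The amplitude on |00> is sqrt(2)/2.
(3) The expectation value of YX is 0.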